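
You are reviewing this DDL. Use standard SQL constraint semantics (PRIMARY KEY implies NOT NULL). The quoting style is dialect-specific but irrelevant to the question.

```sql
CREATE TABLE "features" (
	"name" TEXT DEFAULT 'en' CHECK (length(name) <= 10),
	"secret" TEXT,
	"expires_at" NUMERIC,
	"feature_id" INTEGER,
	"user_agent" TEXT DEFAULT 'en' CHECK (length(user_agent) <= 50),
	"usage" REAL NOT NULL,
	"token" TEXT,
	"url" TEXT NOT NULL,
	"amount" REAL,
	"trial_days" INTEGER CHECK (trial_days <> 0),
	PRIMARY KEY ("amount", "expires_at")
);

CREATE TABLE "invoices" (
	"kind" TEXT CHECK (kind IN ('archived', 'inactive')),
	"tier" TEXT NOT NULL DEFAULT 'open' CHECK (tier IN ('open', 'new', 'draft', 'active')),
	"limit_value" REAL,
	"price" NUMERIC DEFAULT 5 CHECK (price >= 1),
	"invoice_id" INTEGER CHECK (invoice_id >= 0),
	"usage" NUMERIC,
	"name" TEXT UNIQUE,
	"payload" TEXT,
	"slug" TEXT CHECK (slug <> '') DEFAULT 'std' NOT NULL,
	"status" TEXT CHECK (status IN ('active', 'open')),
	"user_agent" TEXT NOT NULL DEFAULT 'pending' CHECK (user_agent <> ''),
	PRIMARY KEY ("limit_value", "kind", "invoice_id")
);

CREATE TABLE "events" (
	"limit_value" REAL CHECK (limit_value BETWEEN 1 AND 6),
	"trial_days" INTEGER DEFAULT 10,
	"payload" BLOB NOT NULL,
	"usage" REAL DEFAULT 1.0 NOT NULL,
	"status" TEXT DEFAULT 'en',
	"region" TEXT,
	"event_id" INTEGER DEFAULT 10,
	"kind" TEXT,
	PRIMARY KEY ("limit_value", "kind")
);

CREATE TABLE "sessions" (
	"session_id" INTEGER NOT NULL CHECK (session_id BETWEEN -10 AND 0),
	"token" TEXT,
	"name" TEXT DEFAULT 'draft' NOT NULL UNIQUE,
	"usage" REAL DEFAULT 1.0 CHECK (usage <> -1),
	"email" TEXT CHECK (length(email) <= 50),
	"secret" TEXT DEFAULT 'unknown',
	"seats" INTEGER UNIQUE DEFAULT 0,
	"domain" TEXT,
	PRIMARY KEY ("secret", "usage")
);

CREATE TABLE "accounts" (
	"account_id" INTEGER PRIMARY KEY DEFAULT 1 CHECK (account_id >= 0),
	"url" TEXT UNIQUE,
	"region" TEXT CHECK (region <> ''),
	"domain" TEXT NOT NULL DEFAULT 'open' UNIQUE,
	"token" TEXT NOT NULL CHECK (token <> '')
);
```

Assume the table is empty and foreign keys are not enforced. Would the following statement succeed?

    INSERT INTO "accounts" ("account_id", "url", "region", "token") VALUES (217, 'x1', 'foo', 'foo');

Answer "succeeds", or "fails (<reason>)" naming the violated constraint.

NOT NULL columns: account_id is supplied; domain defaults to 'open'; token is supplied.
CHECK constraints: 217 satisfies (account_id >= 0); 'foo' satisfies (region <> ''); 'foo' satisfies (token <> '').
No constraint is violated.

succeeds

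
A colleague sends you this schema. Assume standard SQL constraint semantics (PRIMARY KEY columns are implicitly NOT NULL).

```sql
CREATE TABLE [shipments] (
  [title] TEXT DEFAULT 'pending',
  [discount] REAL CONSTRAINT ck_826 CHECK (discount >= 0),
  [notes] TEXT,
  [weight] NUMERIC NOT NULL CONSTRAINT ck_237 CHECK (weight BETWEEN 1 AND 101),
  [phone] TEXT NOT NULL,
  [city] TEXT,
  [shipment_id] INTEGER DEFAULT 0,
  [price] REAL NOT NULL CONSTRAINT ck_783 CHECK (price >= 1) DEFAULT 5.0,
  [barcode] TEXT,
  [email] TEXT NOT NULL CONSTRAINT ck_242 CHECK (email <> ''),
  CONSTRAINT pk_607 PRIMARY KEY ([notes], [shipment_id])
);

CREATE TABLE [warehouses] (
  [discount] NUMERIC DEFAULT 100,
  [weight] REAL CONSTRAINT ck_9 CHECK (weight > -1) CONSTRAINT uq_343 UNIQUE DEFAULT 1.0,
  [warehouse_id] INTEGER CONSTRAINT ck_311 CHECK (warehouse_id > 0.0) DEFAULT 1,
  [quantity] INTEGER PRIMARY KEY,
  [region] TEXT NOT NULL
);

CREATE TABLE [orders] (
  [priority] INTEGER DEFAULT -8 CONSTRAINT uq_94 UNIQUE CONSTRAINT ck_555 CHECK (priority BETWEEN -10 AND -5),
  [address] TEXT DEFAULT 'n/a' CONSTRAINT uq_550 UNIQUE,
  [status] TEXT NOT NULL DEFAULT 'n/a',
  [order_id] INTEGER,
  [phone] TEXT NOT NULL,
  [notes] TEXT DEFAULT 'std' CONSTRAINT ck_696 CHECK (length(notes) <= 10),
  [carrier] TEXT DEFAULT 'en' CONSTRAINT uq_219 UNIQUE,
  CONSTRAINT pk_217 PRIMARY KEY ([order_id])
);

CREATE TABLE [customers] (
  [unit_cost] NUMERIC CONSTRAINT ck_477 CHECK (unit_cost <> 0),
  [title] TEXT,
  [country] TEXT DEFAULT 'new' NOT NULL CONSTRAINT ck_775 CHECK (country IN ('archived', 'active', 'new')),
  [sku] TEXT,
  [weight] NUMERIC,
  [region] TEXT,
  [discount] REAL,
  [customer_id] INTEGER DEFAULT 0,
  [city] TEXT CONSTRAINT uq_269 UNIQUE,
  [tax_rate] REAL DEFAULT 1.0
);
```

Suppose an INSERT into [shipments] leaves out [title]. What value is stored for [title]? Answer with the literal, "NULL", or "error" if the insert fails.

title has an explicit DEFAULT 'pending'.
When the column is omitted from an INSERT, that default is used.

'pending'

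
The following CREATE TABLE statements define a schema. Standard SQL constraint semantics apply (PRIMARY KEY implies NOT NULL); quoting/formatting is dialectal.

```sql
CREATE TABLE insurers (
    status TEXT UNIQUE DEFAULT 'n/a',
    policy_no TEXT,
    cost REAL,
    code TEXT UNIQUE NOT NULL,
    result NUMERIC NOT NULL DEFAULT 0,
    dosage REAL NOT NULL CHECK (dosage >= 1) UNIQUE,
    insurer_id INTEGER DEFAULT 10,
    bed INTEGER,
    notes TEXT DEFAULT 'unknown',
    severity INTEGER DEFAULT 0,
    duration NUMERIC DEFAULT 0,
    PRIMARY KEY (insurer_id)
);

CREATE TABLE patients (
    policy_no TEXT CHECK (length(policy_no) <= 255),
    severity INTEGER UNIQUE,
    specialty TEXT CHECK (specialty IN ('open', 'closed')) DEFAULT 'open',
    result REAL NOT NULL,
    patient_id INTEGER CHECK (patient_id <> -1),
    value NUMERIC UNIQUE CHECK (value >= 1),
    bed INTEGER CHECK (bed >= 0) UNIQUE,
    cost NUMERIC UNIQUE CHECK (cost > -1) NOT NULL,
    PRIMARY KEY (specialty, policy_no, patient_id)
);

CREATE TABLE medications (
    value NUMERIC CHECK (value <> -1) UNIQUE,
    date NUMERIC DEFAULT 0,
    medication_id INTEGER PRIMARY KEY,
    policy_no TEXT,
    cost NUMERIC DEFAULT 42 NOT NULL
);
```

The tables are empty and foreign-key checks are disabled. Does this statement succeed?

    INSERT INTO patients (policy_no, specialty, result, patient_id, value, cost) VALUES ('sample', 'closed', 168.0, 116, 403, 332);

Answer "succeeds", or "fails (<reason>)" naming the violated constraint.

NOT NULL columns: cost is supplied; patient_id is supplied; policy_no is supplied; result is supplied; specialty is supplied.
CHECK constraints: 'sample' satisfies (length(policy_no) <= 255); 'closed' satisfies (specialty IN ('open', 'closed')); 116 satisfies (patient_id <> -1); 403 satisfies (value >= 1); 332 satisfies (cost > -1).
No constraint is violated.

succeeds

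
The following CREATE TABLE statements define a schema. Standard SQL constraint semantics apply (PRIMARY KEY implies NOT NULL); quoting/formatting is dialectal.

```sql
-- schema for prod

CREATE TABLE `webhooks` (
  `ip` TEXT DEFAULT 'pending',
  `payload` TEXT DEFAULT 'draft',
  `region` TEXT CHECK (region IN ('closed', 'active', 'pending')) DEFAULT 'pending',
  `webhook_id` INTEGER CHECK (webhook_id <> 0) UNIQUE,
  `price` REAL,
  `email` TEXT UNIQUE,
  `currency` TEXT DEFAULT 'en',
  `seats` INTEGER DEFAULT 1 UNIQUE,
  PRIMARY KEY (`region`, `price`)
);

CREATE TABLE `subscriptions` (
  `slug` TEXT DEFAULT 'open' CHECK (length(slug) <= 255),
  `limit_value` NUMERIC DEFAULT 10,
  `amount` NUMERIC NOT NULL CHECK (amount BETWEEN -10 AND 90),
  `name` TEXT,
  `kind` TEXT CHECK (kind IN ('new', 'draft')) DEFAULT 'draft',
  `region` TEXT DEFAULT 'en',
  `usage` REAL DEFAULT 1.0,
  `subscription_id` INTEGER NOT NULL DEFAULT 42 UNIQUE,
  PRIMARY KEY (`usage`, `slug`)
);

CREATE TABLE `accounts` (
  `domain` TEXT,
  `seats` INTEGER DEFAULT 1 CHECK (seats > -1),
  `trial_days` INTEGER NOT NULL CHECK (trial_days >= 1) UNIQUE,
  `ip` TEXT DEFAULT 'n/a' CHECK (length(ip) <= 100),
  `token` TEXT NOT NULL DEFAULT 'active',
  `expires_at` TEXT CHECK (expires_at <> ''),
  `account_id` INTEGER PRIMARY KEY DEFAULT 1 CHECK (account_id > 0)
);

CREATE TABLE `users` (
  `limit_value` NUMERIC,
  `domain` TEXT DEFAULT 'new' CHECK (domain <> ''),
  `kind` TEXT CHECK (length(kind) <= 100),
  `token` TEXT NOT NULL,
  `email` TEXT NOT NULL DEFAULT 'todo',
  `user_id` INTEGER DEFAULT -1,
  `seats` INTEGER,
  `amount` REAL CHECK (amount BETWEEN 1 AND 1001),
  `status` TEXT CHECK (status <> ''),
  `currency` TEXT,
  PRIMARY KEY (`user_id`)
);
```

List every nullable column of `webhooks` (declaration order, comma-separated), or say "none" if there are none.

- ip: DEFAULT only fills an omitted column; an explicit NULL is still allowed → nullable.
- payload: DEFAULT only fills an omitted column; an explicit NULL is still allowed → nullable.
- region: part of the PRIMARY KEY, which implies NOT NULL → not nullable.
- webhook_id: CHECK does not forbid NULL (a CHECK constraint passes when its expression is NULL) → nullable.
- price: part of the PRIMARY KEY, which implies NOT NULL → not nullable.
- email: UNIQUE does not imply NOT NULL → nullable.
- currency: DEFAULT only fills an omitted column; an explicit NULL is still allowed → nullable.
- seats: UNIQUE does not imply NOT NULL → nullable.

ip, payload, webhook_id, email, currency, seats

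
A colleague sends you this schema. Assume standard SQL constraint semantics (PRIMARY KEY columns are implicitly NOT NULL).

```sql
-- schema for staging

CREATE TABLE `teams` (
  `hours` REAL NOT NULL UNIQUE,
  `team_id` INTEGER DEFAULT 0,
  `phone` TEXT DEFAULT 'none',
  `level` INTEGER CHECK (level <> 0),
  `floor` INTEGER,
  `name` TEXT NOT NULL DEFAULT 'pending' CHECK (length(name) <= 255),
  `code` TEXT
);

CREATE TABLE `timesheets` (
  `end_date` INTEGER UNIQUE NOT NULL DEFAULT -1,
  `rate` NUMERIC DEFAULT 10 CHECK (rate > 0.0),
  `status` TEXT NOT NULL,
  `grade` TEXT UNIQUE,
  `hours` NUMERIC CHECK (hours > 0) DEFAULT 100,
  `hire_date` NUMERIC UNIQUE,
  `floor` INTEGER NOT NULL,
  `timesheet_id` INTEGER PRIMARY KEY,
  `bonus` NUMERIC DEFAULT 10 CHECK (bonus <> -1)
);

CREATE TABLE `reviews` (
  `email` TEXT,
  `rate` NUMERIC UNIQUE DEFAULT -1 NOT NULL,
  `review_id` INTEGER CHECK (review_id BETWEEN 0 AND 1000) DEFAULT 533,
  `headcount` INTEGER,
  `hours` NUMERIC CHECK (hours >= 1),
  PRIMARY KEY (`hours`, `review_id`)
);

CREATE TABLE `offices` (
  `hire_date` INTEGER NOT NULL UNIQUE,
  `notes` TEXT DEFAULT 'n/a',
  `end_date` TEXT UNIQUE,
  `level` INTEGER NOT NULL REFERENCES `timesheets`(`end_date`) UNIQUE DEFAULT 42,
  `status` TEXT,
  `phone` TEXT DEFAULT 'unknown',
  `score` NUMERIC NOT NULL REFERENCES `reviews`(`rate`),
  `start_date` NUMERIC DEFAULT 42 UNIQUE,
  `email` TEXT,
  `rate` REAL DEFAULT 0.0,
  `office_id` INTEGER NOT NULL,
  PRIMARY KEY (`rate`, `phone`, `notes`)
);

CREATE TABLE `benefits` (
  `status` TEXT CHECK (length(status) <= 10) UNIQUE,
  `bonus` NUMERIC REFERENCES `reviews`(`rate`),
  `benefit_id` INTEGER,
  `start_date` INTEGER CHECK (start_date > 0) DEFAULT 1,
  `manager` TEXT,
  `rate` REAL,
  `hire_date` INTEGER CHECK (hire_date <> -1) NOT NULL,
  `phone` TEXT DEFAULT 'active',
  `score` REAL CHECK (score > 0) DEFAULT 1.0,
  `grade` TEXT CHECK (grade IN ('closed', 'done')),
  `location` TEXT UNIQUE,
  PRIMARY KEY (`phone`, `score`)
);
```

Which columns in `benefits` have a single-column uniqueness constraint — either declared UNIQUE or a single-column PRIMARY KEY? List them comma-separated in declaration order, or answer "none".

- status: declared UNIQUE → unique.
- bonus: no UNIQUE or single-column PK constraint.
- benefit_id: no UNIQUE or single-column PK constraint.
- start_date: no UNIQUE or single-column PK constraint.
- manager: no UNIQUE or single-column PK constraint.
- rate: no UNIQUE or single-column PK constraint.
- hire_date: no UNIQUE or single-column PK constraint.
- phone: part of a composite PRIMARY KEY — only the tuple is unique, not this column on its own.
- score: part of a composite PRIMARY KEY — only the tuple is unique, not this column on its own.
- grade: no UNIQUE or single-column PK constraint.
- location: declared UNIQUE → unique.

status, location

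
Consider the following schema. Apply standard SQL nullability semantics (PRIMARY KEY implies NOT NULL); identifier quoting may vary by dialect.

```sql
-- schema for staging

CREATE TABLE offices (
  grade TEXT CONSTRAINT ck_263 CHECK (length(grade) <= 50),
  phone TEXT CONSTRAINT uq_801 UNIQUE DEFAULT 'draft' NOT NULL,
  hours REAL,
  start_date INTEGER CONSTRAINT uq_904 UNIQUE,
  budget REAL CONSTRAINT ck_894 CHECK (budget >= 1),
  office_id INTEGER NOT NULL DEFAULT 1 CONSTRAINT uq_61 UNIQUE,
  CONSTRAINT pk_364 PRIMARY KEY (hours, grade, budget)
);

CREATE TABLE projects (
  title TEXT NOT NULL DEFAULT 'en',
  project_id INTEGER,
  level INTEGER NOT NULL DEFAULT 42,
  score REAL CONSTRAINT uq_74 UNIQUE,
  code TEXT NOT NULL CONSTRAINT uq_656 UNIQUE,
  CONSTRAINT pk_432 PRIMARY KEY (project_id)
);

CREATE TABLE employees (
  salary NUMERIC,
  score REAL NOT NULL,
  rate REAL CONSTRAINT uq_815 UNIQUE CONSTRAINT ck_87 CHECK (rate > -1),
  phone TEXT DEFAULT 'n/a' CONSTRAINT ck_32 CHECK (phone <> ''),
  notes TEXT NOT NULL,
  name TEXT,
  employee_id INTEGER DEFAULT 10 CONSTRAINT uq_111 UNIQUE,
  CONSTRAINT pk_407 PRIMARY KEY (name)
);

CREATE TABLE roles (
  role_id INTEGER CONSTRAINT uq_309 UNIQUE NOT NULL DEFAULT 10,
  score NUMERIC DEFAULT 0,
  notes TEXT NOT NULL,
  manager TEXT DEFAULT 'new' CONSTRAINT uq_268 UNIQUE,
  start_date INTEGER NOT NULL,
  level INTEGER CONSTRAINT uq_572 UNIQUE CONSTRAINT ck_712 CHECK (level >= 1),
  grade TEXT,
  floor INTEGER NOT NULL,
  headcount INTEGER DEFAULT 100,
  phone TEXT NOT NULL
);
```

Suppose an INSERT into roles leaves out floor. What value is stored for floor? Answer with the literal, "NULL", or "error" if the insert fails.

floor has no DEFAULT clause.
Omitting it would insert NULL, but it is declared NOT NULL, so the INSERT fails.

error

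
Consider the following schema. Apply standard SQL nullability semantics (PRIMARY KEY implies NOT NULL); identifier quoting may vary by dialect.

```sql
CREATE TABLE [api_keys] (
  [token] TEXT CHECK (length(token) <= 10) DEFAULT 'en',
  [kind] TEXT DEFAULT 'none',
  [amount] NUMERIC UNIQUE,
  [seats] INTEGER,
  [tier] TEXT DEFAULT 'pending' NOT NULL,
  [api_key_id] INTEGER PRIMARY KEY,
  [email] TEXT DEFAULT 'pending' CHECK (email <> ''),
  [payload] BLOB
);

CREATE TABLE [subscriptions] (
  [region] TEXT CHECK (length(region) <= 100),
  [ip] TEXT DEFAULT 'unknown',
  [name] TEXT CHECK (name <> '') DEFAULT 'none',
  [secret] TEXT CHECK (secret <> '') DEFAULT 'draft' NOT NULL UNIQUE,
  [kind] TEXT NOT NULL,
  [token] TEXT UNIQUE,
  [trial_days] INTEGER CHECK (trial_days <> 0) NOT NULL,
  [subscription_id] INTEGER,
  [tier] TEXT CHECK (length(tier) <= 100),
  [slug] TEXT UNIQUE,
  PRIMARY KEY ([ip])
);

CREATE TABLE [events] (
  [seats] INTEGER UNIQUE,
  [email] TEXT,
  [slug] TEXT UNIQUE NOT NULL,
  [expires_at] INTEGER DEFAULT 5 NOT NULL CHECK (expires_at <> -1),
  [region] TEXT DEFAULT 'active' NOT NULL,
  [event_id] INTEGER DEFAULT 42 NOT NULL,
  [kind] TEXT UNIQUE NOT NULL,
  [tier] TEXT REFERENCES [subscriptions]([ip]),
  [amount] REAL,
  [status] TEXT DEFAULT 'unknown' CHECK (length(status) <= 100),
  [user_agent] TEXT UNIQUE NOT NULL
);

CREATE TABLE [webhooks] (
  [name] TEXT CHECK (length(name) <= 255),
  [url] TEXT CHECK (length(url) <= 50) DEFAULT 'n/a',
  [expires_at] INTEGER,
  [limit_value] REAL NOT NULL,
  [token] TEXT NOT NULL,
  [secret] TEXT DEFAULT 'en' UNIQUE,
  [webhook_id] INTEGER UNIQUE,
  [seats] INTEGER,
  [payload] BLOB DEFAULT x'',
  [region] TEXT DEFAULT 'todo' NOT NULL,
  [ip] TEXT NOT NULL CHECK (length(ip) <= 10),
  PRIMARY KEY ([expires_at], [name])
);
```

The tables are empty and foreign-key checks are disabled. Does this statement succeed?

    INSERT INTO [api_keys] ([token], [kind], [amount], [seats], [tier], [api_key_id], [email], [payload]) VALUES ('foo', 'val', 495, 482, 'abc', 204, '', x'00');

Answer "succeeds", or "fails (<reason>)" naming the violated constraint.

fails (CHECK on email)

The value '' for email violates CHECK (email <> '').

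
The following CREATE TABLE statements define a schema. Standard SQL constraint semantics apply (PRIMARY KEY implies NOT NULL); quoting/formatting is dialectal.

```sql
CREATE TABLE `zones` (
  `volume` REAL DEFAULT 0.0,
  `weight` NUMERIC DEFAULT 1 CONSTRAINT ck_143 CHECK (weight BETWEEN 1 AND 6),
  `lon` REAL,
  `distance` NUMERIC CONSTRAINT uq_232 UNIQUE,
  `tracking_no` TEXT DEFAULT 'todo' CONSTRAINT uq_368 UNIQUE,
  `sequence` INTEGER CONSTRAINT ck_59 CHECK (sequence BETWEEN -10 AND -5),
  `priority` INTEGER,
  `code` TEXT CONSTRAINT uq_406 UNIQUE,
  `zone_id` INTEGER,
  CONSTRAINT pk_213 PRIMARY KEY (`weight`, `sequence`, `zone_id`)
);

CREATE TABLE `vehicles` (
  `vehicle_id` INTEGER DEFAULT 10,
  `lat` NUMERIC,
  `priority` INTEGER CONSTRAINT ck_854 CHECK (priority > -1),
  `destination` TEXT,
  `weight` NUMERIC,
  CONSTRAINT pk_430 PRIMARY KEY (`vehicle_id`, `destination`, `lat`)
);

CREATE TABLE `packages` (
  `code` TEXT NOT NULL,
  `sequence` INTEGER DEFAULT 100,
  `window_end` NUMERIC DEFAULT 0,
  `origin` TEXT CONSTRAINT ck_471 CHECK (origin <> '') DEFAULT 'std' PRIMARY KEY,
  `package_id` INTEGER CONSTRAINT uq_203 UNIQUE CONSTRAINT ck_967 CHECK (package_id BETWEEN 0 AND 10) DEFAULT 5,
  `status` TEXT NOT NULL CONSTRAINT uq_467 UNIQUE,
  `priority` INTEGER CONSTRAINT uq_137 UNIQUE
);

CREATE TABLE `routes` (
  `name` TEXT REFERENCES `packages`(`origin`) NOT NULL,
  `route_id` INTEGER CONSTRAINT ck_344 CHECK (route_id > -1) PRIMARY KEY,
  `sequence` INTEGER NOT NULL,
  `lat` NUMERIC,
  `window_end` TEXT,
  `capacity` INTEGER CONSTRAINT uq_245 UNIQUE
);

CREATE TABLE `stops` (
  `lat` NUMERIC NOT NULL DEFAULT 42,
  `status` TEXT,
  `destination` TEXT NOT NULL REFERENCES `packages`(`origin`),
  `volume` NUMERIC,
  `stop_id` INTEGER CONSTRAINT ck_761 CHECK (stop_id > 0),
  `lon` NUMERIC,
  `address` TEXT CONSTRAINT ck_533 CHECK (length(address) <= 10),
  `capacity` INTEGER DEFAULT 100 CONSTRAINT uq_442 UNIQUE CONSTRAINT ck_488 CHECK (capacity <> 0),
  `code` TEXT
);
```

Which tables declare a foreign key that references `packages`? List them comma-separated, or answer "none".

routes, stops

- routes.name references packages(origin).
- stops.destination references packages(origin).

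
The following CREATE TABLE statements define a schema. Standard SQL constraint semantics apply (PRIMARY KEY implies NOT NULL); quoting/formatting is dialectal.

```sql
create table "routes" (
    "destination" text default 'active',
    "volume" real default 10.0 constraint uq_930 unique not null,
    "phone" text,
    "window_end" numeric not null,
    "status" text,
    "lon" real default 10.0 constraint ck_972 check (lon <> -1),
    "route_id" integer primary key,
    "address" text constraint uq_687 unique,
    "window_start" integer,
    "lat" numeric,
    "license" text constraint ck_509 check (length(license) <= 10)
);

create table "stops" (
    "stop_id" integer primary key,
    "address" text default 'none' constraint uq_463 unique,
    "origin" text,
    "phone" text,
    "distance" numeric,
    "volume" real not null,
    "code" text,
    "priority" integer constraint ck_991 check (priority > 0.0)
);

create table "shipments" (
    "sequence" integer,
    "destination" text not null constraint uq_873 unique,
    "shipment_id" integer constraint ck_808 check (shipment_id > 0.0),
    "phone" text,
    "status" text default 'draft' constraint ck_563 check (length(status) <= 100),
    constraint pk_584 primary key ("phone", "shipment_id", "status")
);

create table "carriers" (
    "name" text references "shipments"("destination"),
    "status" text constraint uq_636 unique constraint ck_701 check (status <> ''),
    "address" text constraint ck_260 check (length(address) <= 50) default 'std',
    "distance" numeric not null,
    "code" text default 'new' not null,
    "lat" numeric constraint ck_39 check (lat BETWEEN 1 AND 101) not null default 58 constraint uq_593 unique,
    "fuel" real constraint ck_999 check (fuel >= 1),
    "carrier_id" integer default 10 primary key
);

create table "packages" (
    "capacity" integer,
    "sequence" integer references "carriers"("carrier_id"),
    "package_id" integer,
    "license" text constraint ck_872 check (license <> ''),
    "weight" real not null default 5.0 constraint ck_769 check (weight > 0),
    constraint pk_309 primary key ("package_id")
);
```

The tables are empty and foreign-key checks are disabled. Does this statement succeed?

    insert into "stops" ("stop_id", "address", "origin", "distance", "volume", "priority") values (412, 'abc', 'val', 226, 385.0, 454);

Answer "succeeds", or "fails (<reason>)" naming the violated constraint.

NOT NULL columns: stop_id is supplied; volume is supplied.
CHECK constraints: 454 satisfies (priority > 0.0).
No constraint is violated.

succeeds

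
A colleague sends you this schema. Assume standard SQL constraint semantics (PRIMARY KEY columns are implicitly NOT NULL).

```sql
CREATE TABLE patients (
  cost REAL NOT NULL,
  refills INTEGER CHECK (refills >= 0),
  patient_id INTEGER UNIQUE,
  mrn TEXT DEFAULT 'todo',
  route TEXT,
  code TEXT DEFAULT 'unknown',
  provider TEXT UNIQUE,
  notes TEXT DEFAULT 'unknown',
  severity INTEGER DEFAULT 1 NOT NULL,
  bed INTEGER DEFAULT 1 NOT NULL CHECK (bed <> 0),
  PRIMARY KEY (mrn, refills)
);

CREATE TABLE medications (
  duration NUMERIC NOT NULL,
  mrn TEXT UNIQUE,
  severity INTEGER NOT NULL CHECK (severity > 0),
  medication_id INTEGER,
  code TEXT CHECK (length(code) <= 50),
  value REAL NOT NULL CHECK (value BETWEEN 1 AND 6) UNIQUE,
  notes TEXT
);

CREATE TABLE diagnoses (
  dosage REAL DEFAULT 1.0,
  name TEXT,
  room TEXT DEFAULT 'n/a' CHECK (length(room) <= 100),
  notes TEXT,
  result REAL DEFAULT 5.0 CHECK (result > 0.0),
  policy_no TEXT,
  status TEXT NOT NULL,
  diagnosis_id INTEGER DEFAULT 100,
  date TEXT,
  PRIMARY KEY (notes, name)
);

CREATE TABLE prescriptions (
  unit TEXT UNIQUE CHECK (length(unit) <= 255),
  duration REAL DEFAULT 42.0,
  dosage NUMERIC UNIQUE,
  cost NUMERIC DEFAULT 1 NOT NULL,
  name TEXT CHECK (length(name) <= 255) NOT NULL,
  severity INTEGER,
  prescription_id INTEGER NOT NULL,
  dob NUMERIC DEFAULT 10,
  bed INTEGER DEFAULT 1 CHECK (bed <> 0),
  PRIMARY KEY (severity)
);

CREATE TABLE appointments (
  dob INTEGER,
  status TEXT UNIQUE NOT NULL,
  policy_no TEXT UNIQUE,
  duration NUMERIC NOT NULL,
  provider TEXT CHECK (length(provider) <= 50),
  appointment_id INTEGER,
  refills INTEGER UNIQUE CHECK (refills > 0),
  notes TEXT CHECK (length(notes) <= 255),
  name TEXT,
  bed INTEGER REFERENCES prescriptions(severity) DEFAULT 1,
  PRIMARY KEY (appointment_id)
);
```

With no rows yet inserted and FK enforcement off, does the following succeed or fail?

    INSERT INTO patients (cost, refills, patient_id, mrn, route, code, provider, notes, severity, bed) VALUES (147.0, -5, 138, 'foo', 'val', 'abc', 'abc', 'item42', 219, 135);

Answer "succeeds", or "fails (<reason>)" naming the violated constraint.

fails (CHECK on refills)

The value -5 for refills violates CHECK (refills >= 0).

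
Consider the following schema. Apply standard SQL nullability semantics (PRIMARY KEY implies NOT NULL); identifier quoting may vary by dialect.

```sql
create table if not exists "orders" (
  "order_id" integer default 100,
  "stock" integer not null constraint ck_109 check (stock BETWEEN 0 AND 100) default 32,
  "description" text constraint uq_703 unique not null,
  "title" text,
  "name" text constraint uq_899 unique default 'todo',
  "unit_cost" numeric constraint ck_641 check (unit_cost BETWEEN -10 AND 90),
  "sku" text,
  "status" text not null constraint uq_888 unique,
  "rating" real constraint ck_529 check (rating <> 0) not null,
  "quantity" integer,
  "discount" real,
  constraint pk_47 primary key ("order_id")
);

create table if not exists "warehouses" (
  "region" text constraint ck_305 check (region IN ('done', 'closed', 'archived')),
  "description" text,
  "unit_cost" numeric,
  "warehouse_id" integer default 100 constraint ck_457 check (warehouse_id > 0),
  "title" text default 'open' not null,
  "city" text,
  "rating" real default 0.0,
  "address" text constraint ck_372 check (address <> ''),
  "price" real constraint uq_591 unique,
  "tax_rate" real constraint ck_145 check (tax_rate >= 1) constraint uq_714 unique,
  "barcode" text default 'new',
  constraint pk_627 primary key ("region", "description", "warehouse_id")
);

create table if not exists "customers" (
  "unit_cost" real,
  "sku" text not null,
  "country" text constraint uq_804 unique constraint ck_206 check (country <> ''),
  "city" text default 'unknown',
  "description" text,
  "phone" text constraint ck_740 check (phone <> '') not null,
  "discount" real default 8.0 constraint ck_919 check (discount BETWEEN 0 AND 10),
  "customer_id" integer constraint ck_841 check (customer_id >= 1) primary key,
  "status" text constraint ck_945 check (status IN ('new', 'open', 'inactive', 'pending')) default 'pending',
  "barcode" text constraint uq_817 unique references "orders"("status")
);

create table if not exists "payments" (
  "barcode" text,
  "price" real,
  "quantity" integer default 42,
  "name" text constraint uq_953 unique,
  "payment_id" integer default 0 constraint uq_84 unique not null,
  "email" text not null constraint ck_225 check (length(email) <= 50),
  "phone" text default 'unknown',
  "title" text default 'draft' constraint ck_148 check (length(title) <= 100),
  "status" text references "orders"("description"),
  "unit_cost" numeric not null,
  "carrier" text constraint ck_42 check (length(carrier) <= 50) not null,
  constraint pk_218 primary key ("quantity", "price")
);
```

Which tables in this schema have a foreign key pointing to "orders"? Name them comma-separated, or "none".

- customers.barcode references orders(status).
- payments.status references orders(description).

customers, payments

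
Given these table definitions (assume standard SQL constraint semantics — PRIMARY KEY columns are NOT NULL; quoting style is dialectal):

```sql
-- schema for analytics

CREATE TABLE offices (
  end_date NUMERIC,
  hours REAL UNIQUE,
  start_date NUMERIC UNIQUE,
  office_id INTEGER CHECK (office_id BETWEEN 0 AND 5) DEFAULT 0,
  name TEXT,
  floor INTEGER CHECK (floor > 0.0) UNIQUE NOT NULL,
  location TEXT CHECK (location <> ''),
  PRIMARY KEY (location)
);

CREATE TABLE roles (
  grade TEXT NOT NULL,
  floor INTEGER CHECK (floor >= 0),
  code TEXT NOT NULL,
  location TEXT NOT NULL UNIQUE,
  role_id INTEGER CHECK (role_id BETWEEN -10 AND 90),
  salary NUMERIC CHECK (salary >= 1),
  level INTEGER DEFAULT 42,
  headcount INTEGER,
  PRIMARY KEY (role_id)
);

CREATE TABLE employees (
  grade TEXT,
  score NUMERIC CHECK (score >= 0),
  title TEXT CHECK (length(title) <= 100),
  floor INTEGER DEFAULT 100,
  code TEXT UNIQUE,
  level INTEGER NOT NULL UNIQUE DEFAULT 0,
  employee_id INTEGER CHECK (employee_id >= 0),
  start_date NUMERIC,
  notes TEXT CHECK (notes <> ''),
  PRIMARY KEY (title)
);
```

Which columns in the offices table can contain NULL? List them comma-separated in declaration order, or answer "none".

- end_date: no NOT NULL constraint applies → nullable.
- hours: UNIQUE does not imply NOT NULL → nullable.
- start_date: UNIQUE does not imply NOT NULL → nullable.
- office_id: CHECK does not forbid NULL (a CHECK constraint passes when its expression is NULL) → nullable.
- name: no NOT NULL constraint applies → nullable.
- floor: declared NOT NULL → not nullable.
- location: part of the PRIMARY KEY, which implies NOT NULL → not nullable.

end_date, hours, start_date, office_id, name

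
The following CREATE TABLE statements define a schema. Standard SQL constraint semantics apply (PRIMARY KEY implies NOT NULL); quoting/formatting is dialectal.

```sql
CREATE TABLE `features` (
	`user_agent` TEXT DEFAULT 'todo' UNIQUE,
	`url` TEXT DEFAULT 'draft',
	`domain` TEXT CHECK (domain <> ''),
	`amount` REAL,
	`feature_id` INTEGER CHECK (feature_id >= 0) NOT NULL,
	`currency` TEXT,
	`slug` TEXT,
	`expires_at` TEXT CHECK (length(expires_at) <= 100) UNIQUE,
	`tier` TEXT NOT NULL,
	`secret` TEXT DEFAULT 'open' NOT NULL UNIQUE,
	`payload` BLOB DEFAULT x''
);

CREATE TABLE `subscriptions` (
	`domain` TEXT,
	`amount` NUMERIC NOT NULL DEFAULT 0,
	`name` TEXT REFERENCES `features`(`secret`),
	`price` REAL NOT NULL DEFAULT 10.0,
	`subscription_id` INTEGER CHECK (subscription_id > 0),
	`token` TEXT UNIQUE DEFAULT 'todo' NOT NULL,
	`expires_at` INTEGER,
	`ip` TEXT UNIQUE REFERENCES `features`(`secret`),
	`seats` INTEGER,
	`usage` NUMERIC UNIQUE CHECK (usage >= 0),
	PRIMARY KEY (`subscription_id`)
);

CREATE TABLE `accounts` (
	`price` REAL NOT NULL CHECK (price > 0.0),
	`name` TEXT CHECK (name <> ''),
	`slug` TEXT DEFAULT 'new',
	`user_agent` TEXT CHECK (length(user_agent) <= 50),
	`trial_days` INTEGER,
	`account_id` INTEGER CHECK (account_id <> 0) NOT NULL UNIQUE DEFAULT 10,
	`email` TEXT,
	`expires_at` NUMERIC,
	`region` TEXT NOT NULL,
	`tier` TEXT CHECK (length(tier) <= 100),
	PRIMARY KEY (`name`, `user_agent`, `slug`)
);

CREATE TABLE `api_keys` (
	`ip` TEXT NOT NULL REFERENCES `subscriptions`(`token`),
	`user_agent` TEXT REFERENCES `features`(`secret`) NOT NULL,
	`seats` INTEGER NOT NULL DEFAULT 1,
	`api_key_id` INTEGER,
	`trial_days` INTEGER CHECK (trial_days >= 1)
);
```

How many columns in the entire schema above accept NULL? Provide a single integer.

20

features: 8 nullable (user_agent, url, domain, amount, currency, slug, expires_at, payload — PK none and explicit NOT NULL columns excluded).
subscriptions: 6 nullable (domain, name, expires_at, ip, seats, usage — PK (subscription_id) and explicit NOT NULL columns excluded).
accounts: 4 nullable (trial_days, email, expires_at, tier — PK (name, user_agent, slug) and explicit NOT NULL columns excluded).
api_keys: 2 nullable (api_key_id, trial_days — PK none and explicit NOT NULL columns excluded).
Total: 8 + 6 + 4 + 2 = 20.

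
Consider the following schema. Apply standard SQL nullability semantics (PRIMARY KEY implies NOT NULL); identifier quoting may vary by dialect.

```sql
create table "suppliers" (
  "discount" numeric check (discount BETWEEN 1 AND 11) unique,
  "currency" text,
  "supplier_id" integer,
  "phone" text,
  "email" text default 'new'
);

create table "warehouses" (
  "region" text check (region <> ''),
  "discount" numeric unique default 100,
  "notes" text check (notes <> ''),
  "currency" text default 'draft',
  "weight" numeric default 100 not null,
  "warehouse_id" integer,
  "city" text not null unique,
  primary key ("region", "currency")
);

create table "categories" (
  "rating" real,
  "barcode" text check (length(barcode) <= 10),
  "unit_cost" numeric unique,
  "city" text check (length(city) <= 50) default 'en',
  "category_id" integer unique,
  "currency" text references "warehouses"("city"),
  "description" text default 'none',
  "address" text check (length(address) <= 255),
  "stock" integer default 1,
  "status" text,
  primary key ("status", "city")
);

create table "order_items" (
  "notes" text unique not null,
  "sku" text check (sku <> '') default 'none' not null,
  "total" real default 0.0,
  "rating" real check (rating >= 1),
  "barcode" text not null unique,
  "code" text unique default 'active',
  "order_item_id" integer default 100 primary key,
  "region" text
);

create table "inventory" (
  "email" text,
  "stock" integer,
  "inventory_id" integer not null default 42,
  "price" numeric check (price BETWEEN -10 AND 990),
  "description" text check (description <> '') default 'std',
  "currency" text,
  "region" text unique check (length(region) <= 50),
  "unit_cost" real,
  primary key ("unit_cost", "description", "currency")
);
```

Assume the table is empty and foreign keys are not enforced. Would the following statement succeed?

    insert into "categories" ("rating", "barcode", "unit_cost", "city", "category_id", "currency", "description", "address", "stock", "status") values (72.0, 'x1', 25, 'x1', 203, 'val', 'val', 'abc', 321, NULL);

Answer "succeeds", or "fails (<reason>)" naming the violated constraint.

fails (NOT NULL on status)

status is explicitly set to NULL, but status is part of the PRIMARY KEY (implied NOT NULL).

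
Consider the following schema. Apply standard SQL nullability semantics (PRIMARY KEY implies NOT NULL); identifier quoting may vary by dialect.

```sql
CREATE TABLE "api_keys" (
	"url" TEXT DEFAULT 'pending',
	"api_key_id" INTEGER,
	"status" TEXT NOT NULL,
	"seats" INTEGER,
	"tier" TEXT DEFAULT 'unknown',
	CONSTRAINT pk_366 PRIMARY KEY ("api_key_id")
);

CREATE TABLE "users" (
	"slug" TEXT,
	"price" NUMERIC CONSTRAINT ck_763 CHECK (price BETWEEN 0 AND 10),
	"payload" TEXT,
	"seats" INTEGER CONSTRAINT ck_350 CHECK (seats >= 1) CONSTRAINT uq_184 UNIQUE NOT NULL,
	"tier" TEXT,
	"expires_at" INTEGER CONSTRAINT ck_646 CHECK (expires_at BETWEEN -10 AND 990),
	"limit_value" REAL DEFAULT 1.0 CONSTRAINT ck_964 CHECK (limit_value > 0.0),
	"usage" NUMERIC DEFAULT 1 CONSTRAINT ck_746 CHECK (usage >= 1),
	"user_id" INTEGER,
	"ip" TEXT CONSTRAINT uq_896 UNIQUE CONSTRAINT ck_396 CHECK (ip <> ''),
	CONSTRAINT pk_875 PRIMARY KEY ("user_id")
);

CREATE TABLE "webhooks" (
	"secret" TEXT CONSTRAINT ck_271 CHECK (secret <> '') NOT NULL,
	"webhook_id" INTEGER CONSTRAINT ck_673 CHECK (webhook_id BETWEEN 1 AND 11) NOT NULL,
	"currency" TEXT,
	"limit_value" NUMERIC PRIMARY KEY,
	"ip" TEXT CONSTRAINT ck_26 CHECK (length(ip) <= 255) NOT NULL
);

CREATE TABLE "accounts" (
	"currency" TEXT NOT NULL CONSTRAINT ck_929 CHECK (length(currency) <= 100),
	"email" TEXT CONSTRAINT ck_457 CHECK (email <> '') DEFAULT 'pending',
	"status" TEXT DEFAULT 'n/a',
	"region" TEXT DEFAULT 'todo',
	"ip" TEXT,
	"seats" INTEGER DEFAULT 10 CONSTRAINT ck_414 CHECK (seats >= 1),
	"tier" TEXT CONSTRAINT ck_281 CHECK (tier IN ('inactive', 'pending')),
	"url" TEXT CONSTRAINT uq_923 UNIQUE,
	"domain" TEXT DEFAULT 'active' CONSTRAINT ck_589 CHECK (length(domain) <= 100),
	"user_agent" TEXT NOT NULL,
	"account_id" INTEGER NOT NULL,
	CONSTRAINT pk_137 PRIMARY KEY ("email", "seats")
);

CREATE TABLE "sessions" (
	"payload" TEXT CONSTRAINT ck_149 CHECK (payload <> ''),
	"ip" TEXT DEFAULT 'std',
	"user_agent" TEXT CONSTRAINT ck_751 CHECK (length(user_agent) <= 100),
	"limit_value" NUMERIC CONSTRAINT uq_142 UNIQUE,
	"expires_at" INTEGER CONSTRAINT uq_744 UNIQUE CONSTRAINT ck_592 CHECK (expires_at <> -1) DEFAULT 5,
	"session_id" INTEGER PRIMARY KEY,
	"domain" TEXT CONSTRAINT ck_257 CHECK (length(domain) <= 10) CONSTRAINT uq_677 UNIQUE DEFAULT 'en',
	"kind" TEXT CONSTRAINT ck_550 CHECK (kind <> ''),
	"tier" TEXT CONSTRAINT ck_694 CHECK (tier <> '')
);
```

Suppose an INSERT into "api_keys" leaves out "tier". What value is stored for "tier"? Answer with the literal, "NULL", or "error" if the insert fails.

'unknown'

tier has an explicit DEFAULT 'unknown'.
When the column is omitted from an INSERT, that default is used.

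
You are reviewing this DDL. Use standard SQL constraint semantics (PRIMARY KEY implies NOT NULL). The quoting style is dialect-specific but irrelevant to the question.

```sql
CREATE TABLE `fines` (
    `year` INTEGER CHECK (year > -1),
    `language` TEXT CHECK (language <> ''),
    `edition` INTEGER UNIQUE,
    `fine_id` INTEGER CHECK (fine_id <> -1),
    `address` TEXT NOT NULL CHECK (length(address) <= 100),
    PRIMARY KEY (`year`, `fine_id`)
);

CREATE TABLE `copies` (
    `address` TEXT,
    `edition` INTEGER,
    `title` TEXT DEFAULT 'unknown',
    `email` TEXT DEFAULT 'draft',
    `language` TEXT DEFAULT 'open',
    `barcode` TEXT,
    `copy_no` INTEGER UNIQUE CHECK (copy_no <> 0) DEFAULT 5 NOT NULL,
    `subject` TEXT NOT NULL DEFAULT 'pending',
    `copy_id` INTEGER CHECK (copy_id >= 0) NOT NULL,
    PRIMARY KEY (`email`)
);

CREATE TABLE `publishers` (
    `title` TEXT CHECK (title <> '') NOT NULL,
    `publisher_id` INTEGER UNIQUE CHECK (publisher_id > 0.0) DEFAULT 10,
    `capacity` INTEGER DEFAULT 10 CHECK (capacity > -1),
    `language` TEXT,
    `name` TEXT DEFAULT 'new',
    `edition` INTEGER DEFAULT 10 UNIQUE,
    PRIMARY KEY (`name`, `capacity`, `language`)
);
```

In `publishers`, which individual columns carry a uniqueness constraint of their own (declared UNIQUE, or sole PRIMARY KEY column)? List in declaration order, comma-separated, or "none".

- title: no UNIQUE or single-column PK constraint.
- publisher_id: declared UNIQUE → unique.
- capacity: part of a composite PRIMARY KEY — only the tuple is unique, not this column on its own.
- language: part of a composite PRIMARY KEY — only the tuple is unique, not this column on its own.
- name: part of a composite PRIMARY KEY — only the tuple is unique, not this column on its own.
- edition: declared UNIQUE → unique.

publisher_id, edition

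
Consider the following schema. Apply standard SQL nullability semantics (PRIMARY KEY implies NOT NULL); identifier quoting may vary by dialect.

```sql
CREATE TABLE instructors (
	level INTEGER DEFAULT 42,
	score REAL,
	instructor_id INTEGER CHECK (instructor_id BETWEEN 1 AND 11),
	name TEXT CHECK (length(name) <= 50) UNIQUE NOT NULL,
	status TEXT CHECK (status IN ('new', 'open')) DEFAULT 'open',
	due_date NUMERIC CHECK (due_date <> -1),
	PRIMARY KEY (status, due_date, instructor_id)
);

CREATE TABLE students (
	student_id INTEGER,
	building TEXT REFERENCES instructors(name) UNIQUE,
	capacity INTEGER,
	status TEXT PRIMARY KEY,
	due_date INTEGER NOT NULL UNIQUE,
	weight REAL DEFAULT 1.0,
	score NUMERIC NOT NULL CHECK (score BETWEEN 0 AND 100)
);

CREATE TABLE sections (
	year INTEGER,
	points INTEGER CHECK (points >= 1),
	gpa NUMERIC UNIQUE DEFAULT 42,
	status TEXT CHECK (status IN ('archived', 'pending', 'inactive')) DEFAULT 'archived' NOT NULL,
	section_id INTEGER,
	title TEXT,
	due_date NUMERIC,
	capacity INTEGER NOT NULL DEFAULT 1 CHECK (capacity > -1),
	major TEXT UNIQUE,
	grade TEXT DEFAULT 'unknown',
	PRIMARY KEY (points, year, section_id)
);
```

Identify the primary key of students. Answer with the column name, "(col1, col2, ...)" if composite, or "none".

status is declared PRIMARY KEY inline on the column.

status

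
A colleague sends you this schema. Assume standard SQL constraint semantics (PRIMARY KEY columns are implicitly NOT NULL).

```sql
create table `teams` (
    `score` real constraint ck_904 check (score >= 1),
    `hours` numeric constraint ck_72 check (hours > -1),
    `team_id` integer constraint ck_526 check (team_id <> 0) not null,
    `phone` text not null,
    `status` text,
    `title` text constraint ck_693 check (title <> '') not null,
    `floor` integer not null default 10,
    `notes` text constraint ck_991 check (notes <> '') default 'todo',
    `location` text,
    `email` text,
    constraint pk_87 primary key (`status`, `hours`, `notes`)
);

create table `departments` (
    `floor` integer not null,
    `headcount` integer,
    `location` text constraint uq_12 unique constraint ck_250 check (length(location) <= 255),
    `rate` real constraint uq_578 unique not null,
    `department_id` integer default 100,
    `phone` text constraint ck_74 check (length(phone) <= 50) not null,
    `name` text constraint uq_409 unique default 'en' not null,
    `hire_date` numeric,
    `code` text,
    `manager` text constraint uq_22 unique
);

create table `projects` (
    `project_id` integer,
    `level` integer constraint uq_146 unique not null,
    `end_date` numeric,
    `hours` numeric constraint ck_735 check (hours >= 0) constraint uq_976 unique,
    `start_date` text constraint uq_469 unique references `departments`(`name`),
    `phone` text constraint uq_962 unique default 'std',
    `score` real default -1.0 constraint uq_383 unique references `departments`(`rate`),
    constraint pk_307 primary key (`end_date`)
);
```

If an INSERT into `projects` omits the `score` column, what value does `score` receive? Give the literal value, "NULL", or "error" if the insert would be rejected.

-1.0

score has an explicit DEFAULT -1.0.
When the column is omitted from an INSERT, that default is used.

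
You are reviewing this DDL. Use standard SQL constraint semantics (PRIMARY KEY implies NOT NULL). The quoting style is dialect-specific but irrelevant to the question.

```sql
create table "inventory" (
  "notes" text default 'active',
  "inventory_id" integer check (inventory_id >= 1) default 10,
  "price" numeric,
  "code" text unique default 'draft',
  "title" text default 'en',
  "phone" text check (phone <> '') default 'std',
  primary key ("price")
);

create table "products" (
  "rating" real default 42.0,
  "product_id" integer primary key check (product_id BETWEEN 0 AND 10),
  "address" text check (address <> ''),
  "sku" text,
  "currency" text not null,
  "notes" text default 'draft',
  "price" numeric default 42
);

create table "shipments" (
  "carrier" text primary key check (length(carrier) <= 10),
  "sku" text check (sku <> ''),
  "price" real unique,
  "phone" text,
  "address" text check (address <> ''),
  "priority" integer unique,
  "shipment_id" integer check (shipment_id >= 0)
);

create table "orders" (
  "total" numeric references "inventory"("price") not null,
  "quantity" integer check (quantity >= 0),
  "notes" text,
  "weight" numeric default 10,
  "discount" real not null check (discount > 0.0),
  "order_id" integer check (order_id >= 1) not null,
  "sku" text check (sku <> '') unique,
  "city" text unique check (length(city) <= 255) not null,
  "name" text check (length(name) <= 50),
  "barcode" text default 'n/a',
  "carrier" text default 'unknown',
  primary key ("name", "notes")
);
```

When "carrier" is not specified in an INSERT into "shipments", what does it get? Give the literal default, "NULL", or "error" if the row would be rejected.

carrier has no DEFAULT clause.
Omitting it would insert NULL, but it is part of the PRIMARY KEY, so the INSERT fails.

error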